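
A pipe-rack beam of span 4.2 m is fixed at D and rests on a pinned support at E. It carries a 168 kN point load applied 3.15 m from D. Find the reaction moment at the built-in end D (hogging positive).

Release the roller at E. Primary structure: cantilever fixed at D.
Primary-structure tip deflection at E by superposition:
  point load 168 at a = 3.15: Pa²(3L − a)/(6EI) = 2625/EI
Flexibility coefficient — unit upward force at E: δ_{EE} = L³/(3EI) = 24.7/EI.
The prop prevents deflection at E: R_E = δ_0/δ_{EE} = 2625/24.7 = 106.3 kN.
Moment equilibrium about D: M_D = Σ(load moments about D) − R_E·L = 529.2 − 106.3×4.2 = 82.69 kN·m.

M_D = 82.69 kN·m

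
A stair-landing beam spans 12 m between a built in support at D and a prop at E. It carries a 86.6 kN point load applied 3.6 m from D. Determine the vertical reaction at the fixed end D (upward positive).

R_D = 76.08 kN

Take the reaction at E as the redundant and release it; the primary structure is a cantilever fixed at D.
Deflection at E on the released cantilever, summing each load's contribution:
  point load 86.6 at a = 3.6: Pa²(3L − a)/(6EI) = 6061/EI
Tip deflection under a unit load at E: L³/(3EI) = 576/EI.
The prop prevents deflection at E: R_E = δ_0/δ_{EE} = 6061/576 = 10.52 kN.
Vertical equilibrium: R_D = ΣP − R_E = 86.6 − 10.52 = 76.08 kN.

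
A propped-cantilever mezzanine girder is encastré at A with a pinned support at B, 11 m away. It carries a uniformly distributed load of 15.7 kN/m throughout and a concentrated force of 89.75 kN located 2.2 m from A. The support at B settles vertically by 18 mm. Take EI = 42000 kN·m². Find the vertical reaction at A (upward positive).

R_A = 194.4 kN

Release the roller at B. Primary structure: cantilever fixed at A.
Free-end deflection of the primary structure under the applied loading (downward +):
  UDL 15.7: wL⁴/(8EI) = 28733/EI
  point load 89.75 at a = 2.2: Pa²(3L − a)/(6EI) = 2230/EI
  δ_0 = 30963/EI
Tip deflection under a unit load at B: L³/(3EI) = 443.7/EI.
With EI = 42000 kN·m²: δ_0 = 0.73721 m and δ_{BB} = 0.010563 m/kN.
Compatibility — the beam at B must follow the support down by 0.018 m: δ_0 − R_B·δ_{BB} = 0.018, so R_B = (0.73721 − 0.018)/0.010563 = 68.08 kN.
Vertical equilibrium: R_A = ΣP − R_B = 262.4 − 68.08 = 194.4 kN.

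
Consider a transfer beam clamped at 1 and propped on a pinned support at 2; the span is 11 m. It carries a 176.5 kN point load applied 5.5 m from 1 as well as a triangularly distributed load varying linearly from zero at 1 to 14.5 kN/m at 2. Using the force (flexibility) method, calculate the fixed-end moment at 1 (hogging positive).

M_1 = 466.4 kN·m

Release the roller at 2. Primary structure: cantilever fixed at 1.
Deflection at 2 on the released cantilever, summing each load's contribution:
  point load 176.5 at a = 5.5: Pa²(3L − a)/(6EI) = 24471/EI
  triangular load, peak 14.5 at the free end: 11w₀L⁴/(120EI) = 19460/EI
  δ_0 = 43931/EI
Flexibility coefficient — unit upward force at 2: δ_{22} = L³/(3EI) = 443.7/EI.
The prop prevents deflection at 2: R_2 = δ_0/δ_{22} = 43931/443.7 = 99.02 kN.
Moment equilibrium about 1: M_1 = Σ(load moments about 1) − R_2·L = 1556 − 99.02×11 = 466.4 kN·m.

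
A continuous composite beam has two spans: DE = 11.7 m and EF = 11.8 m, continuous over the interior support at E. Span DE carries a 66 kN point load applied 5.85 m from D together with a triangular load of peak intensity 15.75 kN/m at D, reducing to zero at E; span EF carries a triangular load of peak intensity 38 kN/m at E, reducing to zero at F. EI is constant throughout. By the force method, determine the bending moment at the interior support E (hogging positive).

Insert a hinge at E; M_E is the redundant, and each span becomes simply supported.
Rotations at E on the released spans (each span's end-slope, ×1/EI):
  span DE: point load 66 at a = 5.85: Pab(L + a)/(6LEI) = 564.7/EI
  span DE: triangular load, peak 15.75: 7w₀L³/(360EI) = 490.5/EI
  span EF: triangular load, peak 38: w₀L³/(45EI) = 1387/EI
  relative rotation θ_0 = (1055 + 1387)/EI = 2443/EI
A unit hogging moment at E produces rotation L₁/(3EI) + L₂/(3EI) = 7.833/EI.
Compatibility: M_E·(L₁+L₂)/(3EI) = θ_0, giving M_E = 311.8 kN·m (hogging).

M_E = 311.8 kN·m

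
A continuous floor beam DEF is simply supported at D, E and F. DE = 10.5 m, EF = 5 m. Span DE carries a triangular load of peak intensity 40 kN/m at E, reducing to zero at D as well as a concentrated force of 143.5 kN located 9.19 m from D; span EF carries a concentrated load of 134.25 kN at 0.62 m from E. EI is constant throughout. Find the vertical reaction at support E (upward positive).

Take M_E as the redundant. Released structure: two simple spans DE and EF with a hinge at E.
Discontinuity in slope at E on the released structure — sum the simple-span end rotations:
  span DE: triangular load, peak 40: w₀L³/(45EI) = 1029/EI
  span DE: point load 143.5 at a = 9.19: Pab(L + a)/(6LEI) = 539.9/EI
  span EF: point load 134.25 at a = 0.62: Pab(L + b)/(6LEI) = 114/EI
  relative rotation θ_0 = (1569 + 114)/EI = 1683/EI
A unit hogging moment at E produces rotation L₁/(3EI) + L₂/(3EI) = 5.167/EI.
Slope continuity at E: θ_0 = M_E·5.167/EI, so M_E = 1683/5.167 = 325.7 kN·m (hogging).
Span DE, ΣM about D with M_E applied at E: R_E^{DE}·10.5 = 2789 + 325.7, so R_E^{DE} = 296.6 kN and R_D = 353.5 − 296.6 = 56.88 kN.
Span EF, ΣM about F: R_E^{EF}·5 = 588 + 325.7, so R_E^{EF} = 182.7 kN and R_F = 134.2 − 182.7 = -48.5 kN.
R_E = 296.6 + 182.7 = 479.4 kN.

R_E = 479.4 kN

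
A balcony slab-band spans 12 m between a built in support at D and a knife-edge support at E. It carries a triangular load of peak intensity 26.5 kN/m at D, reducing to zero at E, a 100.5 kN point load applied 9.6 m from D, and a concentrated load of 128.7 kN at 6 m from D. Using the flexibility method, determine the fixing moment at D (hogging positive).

Release the roller at E. Primary structure: cantilever fixed at D.
Downward deflection at the released point E due to the loads:
  triangular load, peak 26.5 at the fixed end: w₀L⁴/(30EI) = 18317/EI
  point load 100.5 at a = 9.6: Pa²(3L − a)/(6EI) = 40753/EI
  point load 128.7 at a = 6: Pa²(3L − a)/(6EI) = 23166/EI
  δ_0 = 82236/EI
Flexibility coefficient — unit upward force at E: δ_{EE} = L³/(3EI) = 576/EI.
The prop prevents deflection at E: R_E = δ_0/δ_{EE} = 82236/576 = 142.8 kN.
Moment equilibrium about D: M_D = Σ(load moments about D) − R_E·L = 2373 − 142.8×12 = 659.8 kN·m.

M_D = 659.8 kN·m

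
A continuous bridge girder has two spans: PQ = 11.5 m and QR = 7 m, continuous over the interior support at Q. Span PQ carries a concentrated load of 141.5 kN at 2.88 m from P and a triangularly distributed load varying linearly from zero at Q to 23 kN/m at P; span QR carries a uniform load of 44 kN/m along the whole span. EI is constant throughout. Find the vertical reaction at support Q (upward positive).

R_Q = 309.6 kN

Release continuity at Q by inserting a hinge; the redundant is the internal moment M_Q. The primary structure is two simply-supported spans PQ and QR.
End slopes at the hinge Q, treating each span as simply supported:
  span PQ: point load 141.5 at a = 2.88: Pab(L + a)/(6LEI) = 732.1/EI
  span PQ: triangular load, peak 23: 7w₀L³/(360EI) = 680.2/EI
  span QR: UDL 44: wL³/(24EI) = 628.8/EI
  relative rotation θ_0 = (1412 + 628.8)/EI = 2041/EI
A unit hogging moment at Q produces rotation L₁/(3EI) + L₂/(3EI) = 6.167/EI.
Compatibility: M_Q·(L₁+L₂)/(3EI) = θ_0, giving M_Q = 331 kN·m (hogging).
Span PQ, ΣM about P with M_Q applied at Q: R_Q^{PQ}·11.5 = 914.5 + 331, so R_Q^{PQ} = 108.3 kN and R_P = 273.8 − 108.3 = 165.4 kN.
Span QR, ΣM about R: R_Q^{QR}·7 = 1078 + 331, so R_Q^{QR} = 201.3 kN and R_R = 308 − 201.3 = 106.7 kN.
R_Q = 108.3 + 201.3 = 309.6 kN.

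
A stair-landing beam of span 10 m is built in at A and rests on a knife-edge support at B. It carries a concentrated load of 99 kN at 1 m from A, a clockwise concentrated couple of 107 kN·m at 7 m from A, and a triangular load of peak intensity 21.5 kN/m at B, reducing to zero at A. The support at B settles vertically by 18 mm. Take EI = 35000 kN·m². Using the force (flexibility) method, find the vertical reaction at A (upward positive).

Release the roller at B. Primary structure: cantilever fixed at A.
Free-end deflection of the primary structure under the applied loading (downward +):
  point load 99 at a = 1: Pa²(3L − a)/(6EI) = 478.5/EI
  clockwise couple 107 at a = 7: M₀a(2L − a)/(2EI) = 4868/EI
  triangular load, peak 21.5 at the free end: 11w₀L⁴/(120EI) = 19708/EI
  δ_0 = 25055/EI
Flexibility coefficient — unit upward force at B: δ_{BB} = L³/(3EI) = 333.3/EI.
With EI = 35000 kN·m²: δ_0 = 0.71587 m and δ_{BB} = 0.009524 m/kN.
Compatibility — the beam at B must follow the support down by 0.018 m: δ_0 − R_B·δ_{BB} = 0.018, so R_B = (0.71587 − 0.018)/0.009524 = 73.28 kN.
Vertical equilibrium: R_A = ΣP − R_B = 206.5 − 73.28 = 133.2 kN.

R_A = 133.2 kN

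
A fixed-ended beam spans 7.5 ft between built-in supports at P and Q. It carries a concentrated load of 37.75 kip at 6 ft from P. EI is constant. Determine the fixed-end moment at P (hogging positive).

Take the two fixed-end moments M_P, M_Q as redundants; the released structure is the simple span PQ.
Simple-span end rotations at P and Q under the given loads:
  at P: point load 37.75 at a = 6: Pab(L + b)/(6LEI) = 67.95/EI
  at Q: point load 37.75 at a = 6: Pab(L + a)/(6LEI) = 101.9/EI
  θ_P0 = 67.95/EI,  θ_Q0 = 101.9/EI
Flexibility coefficients: a unit moment at one end gives L/(3EI) there and L/(6EI) at the far end, so f₁₁ = f₂₂ = 2.5/EI and f₁₂ = f₂₁ = 1.25/EI.
Compatibility — zero rotation at each built-in end:
  2.5 M_P + 1.25 M_Q = 67.95
  1.25 M_P + 2.5 M_Q = 101.9
Solving the pair gives M_P = 9.06 kip·ft and M_Q = 36.24 kip·ft (hogging).

M_P = 9.06 kip·ft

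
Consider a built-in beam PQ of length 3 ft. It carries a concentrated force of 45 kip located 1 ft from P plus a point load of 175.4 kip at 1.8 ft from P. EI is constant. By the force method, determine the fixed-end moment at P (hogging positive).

M_P = 70.52 kip·ft

Take the two fixed-end moments M_P, M_Q as redundants; the released structure is the simple span PQ.
Simple-span end rotations at P and Q under the given loads:
  at P: point load 45 at a = 1: Pab(L + b)/(6LEI) = 25/EI
  at Q: point load 45 at a = 1: Pab(L + a)/(6LEI) = 20/EI
  at P: point load 175.4 at a = 1.8: Pab(L + b)/(6LEI) = 88.4/EI
  at Q: point load 175.4 at a = 1.8: Pab(L + a)/(6LEI) = 101/EI
  θ_P0 = 113.4/EI,  θ_Q0 = 121/EI
Flexibility coefficients: a unit moment at one end gives L/(3EI) there and L/(6EI) at the far end, so f₁₁ = f₂₂ = 1/EI and f₁₂ = f₂₁ = 0.5/EI.
Compatibility — zero rotation at each built-in end:
  1 M_P + 0.5 M_Q = 113.4
  0.5 M_P + 1 M_Q = 121
Solving the pair gives M_P = 70.52 kip·ft and M_Q = 85.77 kip·ft (hogging).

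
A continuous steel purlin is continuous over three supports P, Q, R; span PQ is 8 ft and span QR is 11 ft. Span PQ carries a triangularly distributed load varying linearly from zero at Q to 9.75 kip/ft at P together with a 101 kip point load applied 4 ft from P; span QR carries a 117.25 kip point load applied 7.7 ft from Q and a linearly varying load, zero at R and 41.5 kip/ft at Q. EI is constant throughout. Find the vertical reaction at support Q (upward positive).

R_Q = 331.8 kip

Take M_Q as the redundant. Released structure: two simple spans PQ and QR with a hinge at Q.
Discontinuity in slope at Q on the released structure — sum the simple-span end rotations:
  span PQ: triangular load, peak 9.75: 7w₀L³/(360EI) = 97.07/EI
  span PQ: point load 101 at a = 4: Pab(L + a)/(6LEI) = 404/EI
  span QR: point load 117.25 at a = 7.7: Pab(L + b)/(6LEI) = 645.5/EI
  span QR: triangular load, peak 41.5: w₀L³/(45EI) = 1227/EI
  relative rotation θ_0 = (501.1 + 1873)/EI = 2374/EI
A unit hogging moment at Q produces rotation L₁/(3EI) + L₂/(3EI) = 6.333/EI.
Compatibility: M_Q·(L₁+L₂)/(3EI) = θ_0, giving M_Q = 374.9 kip·ft (hogging).
Span PQ, ΣM about P with M_Q applied at Q: R_Q^{PQ}·8 = 508 + 374.9, so R_Q^{PQ} = 110.4 kip and R_P = 140 − 110.4 = 29.64 kip.
Span QR, ΣM about R: R_Q^{QR}·11 = 2061 + 374.9, so R_Q^{QR} = 221.4 kip and R_R = 345.5 − 221.4 = 124.1 kip.
R_Q = 110.4 + 221.4 = 331.8 kip.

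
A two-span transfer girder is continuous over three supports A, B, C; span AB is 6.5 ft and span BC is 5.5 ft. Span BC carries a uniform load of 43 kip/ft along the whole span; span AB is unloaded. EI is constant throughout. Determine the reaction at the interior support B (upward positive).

Take M_B as the redundant. Released structure: two simple spans AB and BC with a hinge at B.
Discontinuity in slope at B on the released structure — sum the simple-span end rotations:
  span BC: UDL 43: wL³/(24EI) = 298.1/EI
  relative rotation θ_0 = (0 + 298.1)/EI = 298.1/EI
A unit hogging moment at B produces rotation L₁/(3EI) + L₂/(3EI) = 4/EI.
Compatibility: M_B·(L₁+L₂)/(3EI) = θ_0, giving M_B = 74.52 kip·ft (hogging).
Span AB, ΣM about A with M_B applied at B: R_B^{AB}·6.5 = 0 + 74.52, so R_B^{AB} = 11.46 kip and R_A = 0 − 11.46 = -11.46 kip.
Span BC, ΣM about C: R_B^{BC}·5.5 = 650.4 + 74.52, so R_B^{BC} = 131.8 kip and R_C = 236.5 − 131.8 = 104.7 kip.
R_B = 11.46 + 131.8 = 143.3 kip.

R_B = 143.3 kip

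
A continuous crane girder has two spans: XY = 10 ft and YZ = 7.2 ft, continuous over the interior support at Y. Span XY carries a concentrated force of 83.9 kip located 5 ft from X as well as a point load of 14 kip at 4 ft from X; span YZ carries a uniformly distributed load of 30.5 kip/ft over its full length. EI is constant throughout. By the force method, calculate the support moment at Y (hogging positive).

Release continuity at Y by inserting a hinge; the redundant is the internal moment M_Y. The primary structure is two simply-supported spans XY and YZ.
End slopes at the hinge Y, treating each span as simply supported:
  span XY: point load 83.9 at a = 5: Pab(L + a)/(6LEI) = 524.4/EI
  span XY: point load 14 at a = 4: Pab(L + a)/(6LEI) = 78.4/EI
  span YZ: UDL 30.5: wL³/(24EI) = 474.3/EI
  relative rotation θ_0 = (602.8 + 474.3)/EI = 1077/EI
A unit hogging moment at Y produces rotation L₁/(3EI) + L₂/(3EI) = 5.733/EI.
Compatibility: M_Y·(L₁+L₂)/(3EI) = θ_0, giving M_Y = 187.9 kip·ft (hogging).

M_Y = 187.9 kip·ft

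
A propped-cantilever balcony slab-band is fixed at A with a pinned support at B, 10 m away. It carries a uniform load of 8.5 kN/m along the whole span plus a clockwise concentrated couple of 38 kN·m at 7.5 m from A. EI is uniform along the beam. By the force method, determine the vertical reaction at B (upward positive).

R_B = 37.22 kN

Take the reaction at B as the redundant and release it; the primary structure is a cantilever fixed at A.
Downward deflection at the released point B due to the loads:
  UDL 8.5: wL⁴/(8EI) = 10625/EI
  clockwise couple 38 at a = 7.5: M₀a(2L − a)/(2EI) = 1781/EI
  δ_0 = 12406/EI
Flexibility coefficient — unit upward force at B: δ_{BB} = L³/(3EI) = 333.3/EI.
Compatibility at B: δ_0 − R_B·δ_{BB} = 0, so R_B = 12406/333.3 = 37.22 kN.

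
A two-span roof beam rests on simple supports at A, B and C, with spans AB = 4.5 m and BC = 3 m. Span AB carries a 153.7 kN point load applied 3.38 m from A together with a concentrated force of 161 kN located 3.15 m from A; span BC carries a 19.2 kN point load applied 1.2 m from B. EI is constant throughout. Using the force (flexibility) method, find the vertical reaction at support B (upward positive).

R_B = 323 kN

Take M_B as the redundant. Released structure: two simple spans AB and BC with a hinge at B.
Rotations at B on the released spans (each span's end-slope, ×1/EI):
  span AB: point load 153.7 at a = 3.38: Pab(L + a)/(6LEI) = 169.8/EI
  span AB: point load 161 at a = 3.15: Pab(L + a)/(6LEI) = 194/EI
  span BC: point load 19.2 at a = 1.2: Pab(L + b)/(6LEI) = 11.06/EI
  relative rotation θ_0 = (363.8 + 11.06)/EI = 374.9/EI
A unit hogging moment at B produces rotation L₁/(3EI) + L₂/(3EI) = 2.5/EI.
Compatibility: M_B·(L₁+L₂)/(3EI) = θ_0, giving M_B = 149.9 kN·m (hogging).
Span AB, ΣM about A with M_B applied at B: R_B^{AB}·4.5 = 1027 + 149.9, so R_B^{AB} = 261.5 kN and R_A = 314.7 − 261.5 = 53.23 kN.
Span BC, ΣM about C: R_B^{BC}·3 = 34.56 + 149.9, so R_B^{BC} = 61.5 kN and R_C = 19.2 − 61.5 = -42.3 kN.
R_B = 261.5 + 61.5 = 323 kN.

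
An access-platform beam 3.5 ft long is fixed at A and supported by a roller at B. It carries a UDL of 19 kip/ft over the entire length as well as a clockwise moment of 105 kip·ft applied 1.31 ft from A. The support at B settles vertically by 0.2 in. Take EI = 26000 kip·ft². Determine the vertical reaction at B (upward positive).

Take the reaction at B as the redundant and release it; the primary structure is a cantilever fixed at A.
Primary-structure tip deflection at B by superposition:
  UDL 19: wL⁴/(8EI) = 356.4/EI
  clockwise couple 105 at a = 1.31: M₀a(2L − a)/(2EI) = 391.3/EI
  δ_0 = 747.7/EI
Flexibility coefficient — unit upward force at B: δ_{BB} = L³/(3EI) = 14.29/EI.
With EI = 26000 kip·ft²: δ_0 = 0.028759 ft and δ_{BB} = 0.00055 ft/kip.
Compatibility — the beam at B must follow the support down by 0.01667 ft: δ_0 − R_B·δ_{BB} = 0.01667, so R_B = (0.028759 − 0.01667)/0.00055 = 22 kip.

R_B = 22 kip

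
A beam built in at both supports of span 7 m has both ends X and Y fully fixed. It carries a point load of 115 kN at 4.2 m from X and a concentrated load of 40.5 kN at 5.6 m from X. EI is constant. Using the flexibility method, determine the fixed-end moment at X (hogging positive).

M_X = 86.35 kN·m

Take the two fixed-end moments M_X, M_Y as redundants; the released structure is the simple span XY.
End rotations of the released simple span under the applied load (×1/EI):
  at X: point load 115 at a = 4.2: Pab(L + b)/(6LEI) = 315.6/EI
  at Y: point load 115 at a = 4.2: Pab(L + a)/(6LEI) = 360.6/EI
  at X: point load 40.5 at a = 5.6: Pab(L + b)/(6LEI) = 63.5/EI
  at Y: point load 40.5 at a = 5.6: Pab(L + a)/(6LEI) = 95.26/EI
  θ_X0 = 379.1/EI,  θ_Y0 = 455.9/EI
Flexibility coefficients: a unit moment at one end gives L/(3EI) there and L/(6EI) at the far end, so f₁₁ = f₂₂ = 2.333/EI and f₁₂ = f₂₁ = 1.167/EI.
Compatibility — zero rotation at each built-in end:
  2.333 M_X + 1.167 M_Y = 379.1
  1.167 M_X + 2.333 M_Y = 455.9
Solving the pair gives M_X = 86.35 kN·m and M_Y = 152.2 kN·m (hogging).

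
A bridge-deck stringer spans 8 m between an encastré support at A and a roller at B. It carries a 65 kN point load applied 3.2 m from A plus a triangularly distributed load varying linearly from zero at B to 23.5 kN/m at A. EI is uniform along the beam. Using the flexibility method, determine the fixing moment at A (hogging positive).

M_A = 200.1 kN·m

Remove the prop at B; the released (primary) structure is a cantilever built in at A.
Free-end deflection of the primary structure under the applied loading (downward +):
  point load 65 at a = 3.2: Pa²(3L − a)/(6EI) = 2307/EI
  triangular load, peak 23.5 at the fixed end: w₀L⁴/(30EI) = 3209/EI
  δ_0 = 5516/EI
Tip deflection under a unit load at B: L³/(3EI) = 170.7/EI.
Compatibility at B: δ_0 − R_B·δ_{BB} = 0, so R_B = 5516/170.7 = 32.32 kN.
Moment equilibrium about A: M_A = Σ(load moments about A) − R_B·L = 458.7 − 32.32×8 = 200.1 kN·m.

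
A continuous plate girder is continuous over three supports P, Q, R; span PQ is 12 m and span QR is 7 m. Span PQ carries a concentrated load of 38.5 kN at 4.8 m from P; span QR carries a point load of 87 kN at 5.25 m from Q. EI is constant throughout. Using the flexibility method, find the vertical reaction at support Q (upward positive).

R_Q = 54.19 kN

Release continuity at Q by inserting a hinge; the redundant is the internal moment M_Q. The primary structure is two simply-supported spans PQ and QR.
Rotations at Q on the released spans (each span's end-slope, ×1/EI):
  span PQ: point load 38.5 at a = 4.8: Pab(L + a)/(6LEI) = 310.5/EI
  span QR: point load 87 at a = 5.25: Pab(L + b)/(6LEI) = 166.5/EI
  relative rotation θ_0 = (310.5 + 166.5)/EI = 477/EI
A unit hogging moment at Q produces rotation L₁/(3EI) + L₂/(3EI) = 6.333/EI.
Compatibility: M_Q·(L₁+L₂)/(3EI) = θ_0, giving M_Q = 75.31 kN·m (hogging).
Span PQ, ΣM about P with M_Q applied at Q: R_Q^{PQ}·12 = 184.8 + 75.31, so R_Q^{PQ} = 21.68 kN and R_P = 38.5 − 21.68 = 16.82 kN.
Span QR, ΣM about R: R_Q^{QR}·7 = 152.2 + 75.31, so R_Q^{QR} = 32.51 kN and R_R = 87 − 32.51 = 54.49 kN.
R_Q = 21.68 + 32.51 = 54.19 kN.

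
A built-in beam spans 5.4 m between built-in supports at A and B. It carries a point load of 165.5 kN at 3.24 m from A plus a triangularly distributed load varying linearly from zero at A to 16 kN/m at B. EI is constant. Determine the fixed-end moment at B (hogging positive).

M_B = 152 kN·m

Take the two fixed-end moments M_A, M_B as redundants; the released structure is the simple span AB.
On the primary (simply-supported) span, the end slopes from the loading are:
  at A: point load 165.5 at a = 3.24: Pab(L + b)/(6LEI) = 270.3/EI
  at B: point load 165.5 at a = 3.24: Pab(L + a)/(6LEI) = 308.9/EI
  at A: triangular load, peak 16: 7w₀L³/(360EI) = 48.99/EI
  at B: triangular load, peak 16: w₀L³/(45EI) = 55.99/EI
  θ_A0 = 319.2/EI,  θ_B0 = 364.8/EI
Flexibility coefficients: a unit moment at one end gives L/(3EI) there and L/(6EI) at the far end, so f₁₁ = f₂₂ = 1.8/EI and f₁₂ = f₂₁ = 0.9/EI.
Compatibility — zero rotation at each built-in end:
  1.8 M_A + 0.9 M_B = 319.2
  0.9 M_A + 1.8 M_B = 364.8
Solving the pair gives M_A = 101.3 kN·m and M_B = 152 kN·m (hogging).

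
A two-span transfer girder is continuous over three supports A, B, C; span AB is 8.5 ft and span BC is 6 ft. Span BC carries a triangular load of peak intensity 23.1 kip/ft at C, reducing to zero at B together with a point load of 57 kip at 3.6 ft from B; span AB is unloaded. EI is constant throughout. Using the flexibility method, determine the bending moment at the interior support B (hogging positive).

M_B = 43.85 kip·ft

Take M_B as the redundant. Released structure: two simple spans AB and BC with a hinge at B.
Rotations at B on the released spans (each span's end-slope, ×1/EI):
  span BC: triangular load, peak 23.1: 7w₀L³/(360EI) = 97.02/EI
  span BC: point load 57 at a = 3.6: Pab(L + b)/(6LEI) = 114.9/EI
  relative rotation θ_0 = (0 + 211.9)/EI = 211.9/EI
A unit hogging moment at B produces rotation L₁/(3EI) + L₂/(3EI) = 4.833/EI.
Compatibility: M_B·(L₁+L₂)/(3EI) = θ_0, giving M_B = 43.85 kip·ft (hogging).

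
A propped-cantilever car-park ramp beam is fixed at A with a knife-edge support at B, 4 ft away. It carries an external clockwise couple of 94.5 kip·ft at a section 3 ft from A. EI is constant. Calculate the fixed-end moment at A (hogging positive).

Release the roller at B. Primary structure: cantilever fixed at A.
Primary-structure tip deflection at B by superposition:
  clockwise couple 94.5 at a = 3: M₀a(2L − a)/(2EI) = 708.8/EI
Tip deflection under a unit load at B: L³/(3EI) = 21.33/EI.
Compatibility at B: δ_0 − R_B·δ_{BB} = 0, so R_B = 708.8/21.33 = 33.22 kip.
Moment equilibrium about A: M_A = Σ(load moments about A) − R_B·L = 94.5 − 33.22×4 = -38.39 kip·ft.

M_A = -38.39 kip·ft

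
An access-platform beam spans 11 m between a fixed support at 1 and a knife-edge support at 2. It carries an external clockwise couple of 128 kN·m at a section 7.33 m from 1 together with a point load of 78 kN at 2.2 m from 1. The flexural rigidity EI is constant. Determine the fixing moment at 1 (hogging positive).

Take the reaction at 2 as the redundant and release it; the primary structure is a cantilever fixed at 1.
Free-end deflection of the primary structure under the applied loading (downward +):
  clockwise couple 128 at a = 7.33: M₀a(2L − a)/(2EI) = 6882/EI
  point load 78 at a = 2.2: Pa²(3L − a)/(6EI) = 1938/EI
  δ_0 = 8820/EI
Tip deflection under a unit load at 2: L³/(3EI) = 443.7/EI.
Compatibility at 2: δ_0 − R_2·δ_{22} = 0, so R_2 = 8820/443.7 = 19.88 kN.
Moment equilibrium about 1: M_1 = Σ(load moments about 1) − R_2·L = 299.6 − 19.88×11 = 80.92 kN·m.

M_1 = 80.92 kN·m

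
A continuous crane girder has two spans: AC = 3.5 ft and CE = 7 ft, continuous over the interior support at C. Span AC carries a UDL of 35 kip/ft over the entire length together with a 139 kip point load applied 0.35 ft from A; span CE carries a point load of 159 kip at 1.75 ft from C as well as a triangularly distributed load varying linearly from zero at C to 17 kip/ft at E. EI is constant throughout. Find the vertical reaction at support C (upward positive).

Release continuity at C by inserting a hinge; the redundant is the internal moment M_C. The primary structure is two simply-supported spans AC and CE.
End slopes at the hinge C, treating each span as simply supported:
  span AC: UDL 35: wL³/(24EI) = 62.53/EI
  span AC: point load 139 at a = 0.35: Pab(L + a)/(6LEI) = 28.1/EI
  span CE: point load 159 at a = 1.75: Pab(L + b)/(6LEI) = 426.1/EI
  span CE: triangular load, peak 17: 7w₀L³/(360EI) = 113.4/EI
  relative rotation θ_0 = (90.62 + 539.5)/EI = 630.1/EI
A unit hogging moment at C produces rotation L₁/(3EI) + L₂/(3EI) = 3.5/EI.
Compatibility: M_C·(L₁+L₂)/(3EI) = θ_0, giving M_C = 180 kip·ft (hogging).
Span AC, ΣM about A with M_C applied at C: R_C^{AC}·3.5 = 263 + 180, so R_C^{AC} = 126.6 kip and R_A = 261.5 − 126.6 = 134.9 kip.
Span CE, ΣM about E: R_C^{CE}·7 = 973.6 + 180, so R_C^{CE} = 164.8 kip and R_E = 218.5 − 164.8 = 53.7 kip.
R_C = 126.6 + 164.8 = 291.4 kip.

R_C = 291.4 kip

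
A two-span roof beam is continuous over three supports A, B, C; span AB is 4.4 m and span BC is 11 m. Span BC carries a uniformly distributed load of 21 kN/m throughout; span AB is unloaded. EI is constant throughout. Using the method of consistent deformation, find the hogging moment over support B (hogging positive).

M_B = 226.9 kN·m

Insert a hinge at B; M_B is the redundant, and each span becomes simply supported.
Rotations at B on the released spans (each span's end-slope, ×1/EI):
  span BC: UDL 21: wL³/(24EI) = 1165/EI
  relative rotation θ_0 = (0 + 1165)/EI = 1165/EI
A unit hogging moment at B produces rotation L₁/(3EI) + L₂/(3EI) = 5.133/EI.
Slope continuity at B: θ_0 = M_B·5.133/EI, so M_B = 1165/5.133 = 226.9 kN·m (hogging).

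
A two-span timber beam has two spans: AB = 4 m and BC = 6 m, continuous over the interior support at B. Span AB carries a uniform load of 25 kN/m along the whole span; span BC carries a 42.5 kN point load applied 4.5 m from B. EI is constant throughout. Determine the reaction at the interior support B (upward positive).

R_B = 76.43 kN

Release continuity at B by inserting a hinge; the redundant is the internal moment M_B. The primary structure is two simply-supported spans AB and BC.
End slopes at the hinge B, treating each span as simply supported:
  span AB: UDL 25: wL³/(24EI) = 66.67/EI
  span BC: point load 42.5 at a = 4.5: Pab(L + b)/(6LEI) = 59.77/EI
  relative rotation θ_0 = (66.67 + 59.77)/EI = 126.4/EI
A unit hogging moment at B produces rotation L₁/(3EI) + L₂/(3EI) = 3.333/EI.
Compatibility: M_B·(L₁+L₂)/(3EI) = θ_0, giving M_B = 37.93 kN·m (hogging).
Span AB, ΣM about A with M_B applied at B: R_B^{AB}·4 = 200 + 37.93, so R_B^{AB} = 59.48 kN and R_A = 100 − 59.48 = 40.52 kN.
Span BC, ΣM about C: R_B^{BC}·6 = 63.75 + 37.93, so R_B^{BC} = 16.95 kN and R_C = 42.5 − 16.95 = 25.55 kN.
R_B = 59.48 + 16.95 = 76.43 kN.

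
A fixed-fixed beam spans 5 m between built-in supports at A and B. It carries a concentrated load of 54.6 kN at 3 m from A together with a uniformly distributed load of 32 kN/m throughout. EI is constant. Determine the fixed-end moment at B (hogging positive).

M_B = 106 kN·m

Release both end moments; the primary structure is a simply-supported span AB with redundants M_A and M_B.
On the primary (simply-supported) span, the end slopes from the loading are:
  at A: point load 54.6 at a = 3: Pab(L + b)/(6LEI) = 76.44/EI
  at B: point load 54.6 at a = 3: Pab(L + a)/(6LEI) = 87.36/EI
  at A: UDL 32: wL³/(24EI) = 166.7/EI
  at B: UDL 32: wL³/(24EI) = 166.7/EI
  θ_A0 = 243.1/EI,  θ_B0 = 254/EI
Flexibility coefficients: a unit moment at one end gives L/(3EI) there and L/(6EI) at the far end, so f₁₁ = f₂₂ = 1.667/EI and f₁₂ = f₂₁ = 0.8333/EI.
Compatibility — zero rotation at each built-in end:
  1.667 M_A + 0.8333 M_B = 243.1
  0.8333 M_A + 1.667 M_B = 254
Solving the pair gives M_A = 92.87 kN·m and M_B = 106 kN·m (hogging).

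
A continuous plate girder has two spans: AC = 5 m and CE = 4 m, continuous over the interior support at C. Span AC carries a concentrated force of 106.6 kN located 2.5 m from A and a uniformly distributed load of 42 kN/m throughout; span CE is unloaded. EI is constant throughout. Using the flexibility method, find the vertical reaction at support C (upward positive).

R_C = 216.1 kN

Take M_C as the redundant. Released structure: two simple spans AC and CE with a hinge at C.
Discontinuity in slope at C on the released structure — sum the simple-span end rotations:
  span AC: point load 106.6 at a = 2.5: Pab(L + a)/(6LEI) = 166.6/EI
  span AC: UDL 42: wL³/(24EI) = 218.8/EI
  relative rotation θ_0 = (385.3 + 0)/EI = 385.3/EI
A unit hogging moment at C produces rotation L₁/(3EI) + L₂/(3EI) = 3/EI.
Slope continuity at C: θ_0 = M_C·3/EI, so M_C = 385.3/3 = 128.4 kN·m (hogging).
Span AC, ΣM about A with M_C applied at C: R_C^{AC}·5 = 791.5 + 128.4, so R_C^{AC} = 184 kN and R_A = 316.6 − 184 = 132.6 kN.
Span CE, ΣM about E: R_C^{CE}·4 = 0 + 128.4, so R_C^{CE} = 32.11 kN and R_E = 0 − 32.11 = -32.11 kN.
R_C = 184 + 32.11 = 216.1 kN.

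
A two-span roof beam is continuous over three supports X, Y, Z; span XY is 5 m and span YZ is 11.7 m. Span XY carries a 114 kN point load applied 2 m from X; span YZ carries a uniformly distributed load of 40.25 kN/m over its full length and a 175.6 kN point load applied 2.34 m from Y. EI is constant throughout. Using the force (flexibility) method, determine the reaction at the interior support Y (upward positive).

R_Y = 626.6 kN

Take M_Y as the redundant. Released structure: two simple spans XY and YZ with a hinge at Y.
Rotations at Y on the released spans (each span's end-slope, ×1/EI):
  span XY: point load 114 at a = 2: Pab(L + a)/(6LEI) = 159.6/EI
  span YZ: UDL 40.25: wL³/(24EI) = 2686/EI
  span YZ: point load 175.6 at a = 2.34: Pab(L + b)/(6LEI) = 1154/EI
  relative rotation θ_0 = (159.6 + 3840)/EI = 3999/EI
A unit hogging moment at Y produces rotation L₁/(3EI) + L₂/(3EI) = 5.567/EI.
Compatibility: M_Y·(L₁+L₂)/(3EI) = θ_0, giving M_Y = 718.5 kN·m (hogging).
Span XY, ΣM about X with M_Y applied at Y: R_Y^{XY}·5 = 228 + 718.5, so R_Y^{XY} = 189.3 kN and R_X = 114 − 189.3 = -75.29 kN.
Span YZ, ΣM about Z: R_Y^{YZ}·11.7 = 4399 + 718.5, so R_Y^{YZ} = 437.3 kN and R_Z = 646.5 − 437.3 = 209.2 kN.
R_Y = 189.3 + 437.3 = 626.6 kN.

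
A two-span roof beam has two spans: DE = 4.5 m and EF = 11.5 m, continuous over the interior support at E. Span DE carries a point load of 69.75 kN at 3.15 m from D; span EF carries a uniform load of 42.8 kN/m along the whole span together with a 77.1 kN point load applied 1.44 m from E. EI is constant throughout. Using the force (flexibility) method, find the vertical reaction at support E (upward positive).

R_E = 544.7 kN

Release continuity at E by inserting a hinge; the redundant is the internal moment M_E. The primary structure is two simply-supported spans DE and EF.
End slopes at the hinge E, treating each span as simply supported:
  span DE: point load 69.75 at a = 3.15: Pab(L + a)/(6LEI) = 84.04/EI
  span EF: UDL 42.8: wL³/(24EI) = 2712/EI
  span EF: point load 77.1 at a = 1.44: Pab(L + b)/(6LEI) = 349/EI
  relative rotation θ_0 = (84.04 + 3061)/EI = 3145/EI
A unit hogging moment at E produces rotation L₁/(3EI) + L₂/(3EI) = 5.333/EI.
Slope continuity at E: θ_0 = M_E·5.333/EI, so M_E = 3145/5.333 = 589.7 kN·m (hogging).
Span DE, ΣM about D with M_E applied at E: R_E^{DE}·4.5 = 219.7 + 589.7, so R_E^{DE} = 179.9 kN and R_D = 69.75 − 179.9 = -110.1 kN.
Span EF, ΣM about F: R_E^{EF}·11.5 = 3606 + 589.7, so R_E^{EF} = 364.8 kN and R_F = 569.3 − 364.8 = 204.5 kN.
R_E = 179.9 + 364.8 = 544.7 kN.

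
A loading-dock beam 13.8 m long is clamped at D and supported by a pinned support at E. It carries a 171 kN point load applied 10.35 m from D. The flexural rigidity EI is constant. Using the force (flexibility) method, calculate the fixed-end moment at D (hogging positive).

M_D = 276.5 kN·m

Take the reaction at E as the redundant and release it; the primary structure is a cantilever fixed at D.
Free-end deflection of the primary structure under the applied loading (downward +):
  point load 171 at a = 10.35: Pa²(3L − a)/(6EI) = 94795/EI
Tip deflection under a unit load at E: L³/(3EI) = 876/EI.
The prop prevents deflection at E: R_E = δ_0/δ_{EE} = 94795/876 = 108.2 kN.
Moment equilibrium about D: M_D = Σ(load moments about D) − R_E·L = 1770 − 108.2×13.8 = 276.5 kN·m.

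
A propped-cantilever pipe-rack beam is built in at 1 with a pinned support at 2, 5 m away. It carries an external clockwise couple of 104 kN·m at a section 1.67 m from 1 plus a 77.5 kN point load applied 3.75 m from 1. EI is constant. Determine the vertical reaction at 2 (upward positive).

Release the roller at 2. Primary structure: cantilever fixed at 1.
Deflection at 2 on the released cantilever, summing each load's contribution:
  clockwise couple 104 at a = 1.67: M₀a(2L − a)/(2EI) = 723.4/EI
  point load 77.5 at a = 3.75: Pa²(3L − a)/(6EI) = 2043/EI
  δ_0 = 2767/EI
Tip deflection under a unit load at 2: L³/(3EI) = 41.67/EI.
The prop prevents deflection at 2: R_2 = δ_0/δ_{22} = 2767/41.67 = 66.4 kN.

R_2 = 66.4 kN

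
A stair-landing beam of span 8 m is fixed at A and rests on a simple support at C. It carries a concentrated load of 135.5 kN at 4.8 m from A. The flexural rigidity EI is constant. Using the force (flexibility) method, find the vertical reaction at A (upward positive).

R_A = 76.96 kN

Release the roller at C. Primary structure: cantilever fixed at A.
Free-end deflection of the primary structure under the applied loading (downward +):
  point load 135.5 at a = 4.8: Pa²(3L − a)/(6EI) = 9990/EI
Tip deflection under a unit load at C: L³/(3EI) = 170.7/EI.
Compatibility at C: δ_0 − R_C·δ_{CC} = 0, so R_C = 9990/170.7 = 58.54 kN.
Vertical equilibrium: R_A = ΣP − R_C = 135.5 − 58.54 = 76.96 kN.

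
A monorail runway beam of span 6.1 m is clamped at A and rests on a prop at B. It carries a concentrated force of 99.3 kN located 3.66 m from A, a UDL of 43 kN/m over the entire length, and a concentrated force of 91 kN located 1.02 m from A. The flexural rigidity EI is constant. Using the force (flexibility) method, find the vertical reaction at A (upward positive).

R_A = 307.7 kN

Take the reaction at B as the redundant and release it; the primary structure is a cantilever fixed at A.
Downward deflection at the released point B due to the loads:
  point load 99.3 at a = 3.66: Pa²(3L − a)/(6EI) = 3246/EI
  UDL 43: wL⁴/(8EI) = 7442/EI
  point load 91 at a = 1.02: Pa²(3L − a)/(6EI) = 272.7/EI
  δ_0 = 10960/EI
Tip deflection under a unit load at B: L³/(3EI) = 75.66/EI.
Compatibility at B: δ_0 − R_B·δ_{BB} = 0, so R_B = 10960/75.66 = 144.9 kN.
Vertical equilibrium: R_A = ΣP − R_B = 452.6 − 144.9 = 307.7 kN.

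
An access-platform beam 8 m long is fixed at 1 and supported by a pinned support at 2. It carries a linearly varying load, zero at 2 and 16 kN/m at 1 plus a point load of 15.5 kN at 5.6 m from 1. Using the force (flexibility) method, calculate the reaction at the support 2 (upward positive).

R_2 = 21.53 kN

Take the reaction at 2 as the redundant and release it; the primary structure is a cantilever fixed at 1.
Primary-structure tip deflection at 2 by superposition:
  triangular load, peak 16 at the fixed end: w₀L⁴/(30EI) = 2185/EI
  point load 15.5 at a = 5.6: Pa²(3L − a)/(6EI) = 1491/EI
  δ_0 = 3675/EI
Flexibility coefficient — unit upward force at 2: δ_{22} = L³/(3EI) = 170.7/EI.
The prop prevents deflection at 2: R_2 = δ_0/δ_{22} = 3675/170.7 = 21.53 kN.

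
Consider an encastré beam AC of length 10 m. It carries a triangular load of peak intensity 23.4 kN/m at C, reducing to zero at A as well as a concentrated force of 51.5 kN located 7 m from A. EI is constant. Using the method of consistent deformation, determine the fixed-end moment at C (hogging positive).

Take the two fixed-end moments M_A, M_C as redundants; the released structure is the simple span AC.
End rotations of the released simple span under the applied load (×1/EI):
  at A: triangular load, peak 23.4: 7w₀L³/(360EI) = 455/EI
  at C: triangular load, peak 23.4: w₀L³/(45EI) = 520/EI
  at A: point load 51.5 at a = 7: Pab(L + b)/(6LEI) = 234.3/EI
  at C: point load 51.5 at a = 7: Pab(L + a)/(6LEI) = 306.4/EI
  θ_A0 = 689.3/EI,  θ_C0 = 826.4/EI
Flexibility coefficients: a unit moment at one end gives L/(3EI) there and L/(6EI) at the far end, so f₁₁ = f₂₂ = 3.333/EI and f₁₂ = f₂₁ = 1.667/EI.
Compatibility — zero rotation at each built-in end:
  3.333 M_A + 1.667 M_C = 689.3
  1.667 M_A + 3.333 M_C = 826.4
Solving the pair gives M_A = 110.4 kN·m and M_C = 192.7 kN·m (hogging).

M_C = 192.7 kN·m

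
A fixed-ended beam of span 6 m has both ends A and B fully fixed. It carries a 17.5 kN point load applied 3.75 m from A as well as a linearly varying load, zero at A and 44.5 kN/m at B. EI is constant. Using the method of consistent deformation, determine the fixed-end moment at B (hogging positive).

Release both end moments; the primary structure is a simply-supported span AB with redundants M_A and M_B.
Simple-span end rotations at A and B under the given loads:
  at A: point load 17.5 at a = 3.75: Pab(L + b)/(6LEI) = 33.84/EI
  at B: point load 17.5 at a = 3.75: Pab(L + a)/(6LEI) = 39.99/EI
  at A: triangular load, peak 44.5: 7w₀L³/(360EI) = 186.9/EI
  at B: triangular load, peak 44.5: w₀L³/(45EI) = 213.6/EI
  θ_A0 = 220.7/EI,  θ_B0 = 253.6/EI
Flexibility coefficients: a unit moment at one end gives L/(3EI) there and L/(6EI) at the far end, so f₁₁ = f₂₂ = 2/EI and f₁₂ = f₂₁ = 1/EI.
Compatibility — zero rotation at each built-in end:
  2 M_A + 1 M_B = 220.7
  1 M_A + 2 M_B = 253.6
Solving the pair gives M_A = 62.63 kN·m and M_B = 95.48 kN·m (hogging).

M_B = 95.48 kN·m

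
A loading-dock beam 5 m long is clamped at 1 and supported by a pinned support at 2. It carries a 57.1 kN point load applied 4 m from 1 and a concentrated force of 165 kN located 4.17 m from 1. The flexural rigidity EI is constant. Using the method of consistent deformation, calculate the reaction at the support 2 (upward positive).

R_2 = 164.5 kN

Release the roller at 2. Primary structure: cantilever fixed at 1.
Primary-structure tip deflection at 2 by superposition:
  point load 57.1 at a = 4: Pa²(3L − a)/(6EI) = 1675/EI
  point load 165 at a = 4.17: Pa²(3L − a)/(6EI) = 5179/EI
  δ_0 = 6854/EI
Tip deflection under a unit load at 2: L³/(3EI) = 41.67/EI.
The prop prevents deflection at 2: R_2 = δ_0/δ_{22} = 6854/41.67 = 164.5 kN.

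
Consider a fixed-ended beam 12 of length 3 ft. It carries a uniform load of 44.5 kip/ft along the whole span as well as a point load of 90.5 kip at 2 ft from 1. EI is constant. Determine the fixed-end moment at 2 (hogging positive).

M_2 = 73.6 kip·ft

Take the two fixed-end moments M_1, M_2 as redundants; the released structure is the simple span 12.
On the primary (simply-supported) span, the end slopes from the loading are:
  at 1: UDL 44.5: wL³/(24EI) = 50.06/EI
  at 2: UDL 44.5: wL³/(24EI) = 50.06/EI
  at 1: point load 90.5 at a = 2: Pab(L + b)/(6LEI) = 40.22/EI
  at 2: point load 90.5 at a = 2: Pab(L + a)/(6LEI) = 50.28/EI
  θ_10 = 90.28/EI,  θ_20 = 100.3/EI
Flexibility coefficients: a unit moment at one end gives L/(3EI) there and L/(6EI) at the far end, so f₁₁ = f₂₂ = 1/EI and f₁₂ = f₂₁ = 0.5/EI.
Compatibility — zero rotation at each built-in end:
  1 M_1 + 0.5 M_2 = 90.28
  0.5 M_1 + 1 M_2 = 100.3
Solving the pair gives M_1 = 53.49 kip·ft and M_2 = 73.6 kip·ft (hogging).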